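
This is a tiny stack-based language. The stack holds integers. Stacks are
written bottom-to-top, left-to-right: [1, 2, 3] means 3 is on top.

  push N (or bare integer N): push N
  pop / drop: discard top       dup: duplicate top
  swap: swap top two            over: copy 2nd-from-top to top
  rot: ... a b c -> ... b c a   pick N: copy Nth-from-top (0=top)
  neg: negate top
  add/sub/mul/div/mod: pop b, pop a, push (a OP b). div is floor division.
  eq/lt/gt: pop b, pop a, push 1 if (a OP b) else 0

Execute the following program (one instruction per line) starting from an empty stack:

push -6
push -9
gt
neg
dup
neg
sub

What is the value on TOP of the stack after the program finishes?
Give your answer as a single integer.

Answer: -2

Derivation:
After 'push -6': [-6]
After 'push -9': [-6, -9]
After 'gt': [1]
After 'neg': [-1]
After 'dup': [-1, -1]
After 'neg': [-1, 1]
After 'sub': [-2]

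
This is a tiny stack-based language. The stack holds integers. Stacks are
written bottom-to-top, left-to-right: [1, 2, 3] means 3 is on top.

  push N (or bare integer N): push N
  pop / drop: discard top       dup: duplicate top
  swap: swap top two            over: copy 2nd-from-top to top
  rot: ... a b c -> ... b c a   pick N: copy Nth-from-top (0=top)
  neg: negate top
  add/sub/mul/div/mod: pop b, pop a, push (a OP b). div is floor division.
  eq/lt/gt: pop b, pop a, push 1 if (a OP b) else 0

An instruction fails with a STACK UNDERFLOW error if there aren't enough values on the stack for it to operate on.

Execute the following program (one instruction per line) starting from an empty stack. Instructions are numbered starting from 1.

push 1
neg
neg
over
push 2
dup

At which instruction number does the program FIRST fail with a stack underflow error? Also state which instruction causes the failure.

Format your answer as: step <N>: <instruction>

Step 1 ('push 1'): stack = [1], depth = 1
Step 2 ('neg'): stack = [-1], depth = 1
Step 3 ('neg'): stack = [1], depth = 1
Step 4 ('over'): needs 2 value(s) but depth is 1 — STACK UNDERFLOW

Answer: step 4: over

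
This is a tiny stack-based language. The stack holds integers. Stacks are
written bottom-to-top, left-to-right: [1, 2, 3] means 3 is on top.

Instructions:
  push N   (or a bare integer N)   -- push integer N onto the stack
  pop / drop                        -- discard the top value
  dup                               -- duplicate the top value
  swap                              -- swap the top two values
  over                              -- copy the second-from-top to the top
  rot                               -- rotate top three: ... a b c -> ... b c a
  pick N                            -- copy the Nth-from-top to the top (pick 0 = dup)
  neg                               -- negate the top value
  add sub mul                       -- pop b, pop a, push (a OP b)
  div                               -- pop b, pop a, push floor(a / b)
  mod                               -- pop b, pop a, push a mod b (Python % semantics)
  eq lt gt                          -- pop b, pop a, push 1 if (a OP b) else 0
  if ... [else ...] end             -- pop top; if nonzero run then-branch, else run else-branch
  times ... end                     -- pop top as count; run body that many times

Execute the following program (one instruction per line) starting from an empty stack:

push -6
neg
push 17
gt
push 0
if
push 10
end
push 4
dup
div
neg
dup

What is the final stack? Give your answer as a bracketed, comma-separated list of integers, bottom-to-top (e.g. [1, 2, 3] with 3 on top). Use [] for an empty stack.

Answer: [0, -1, -1]

Derivation:
After 'push -6': [-6]
After 'neg': [6]
After 'push 17': [6, 17]
After 'gt': [0]
After 'push 0': [0, 0]
After 'if': [0]
After 'push 4': [0, 4]
After 'dup': [0, 4, 4]
After 'div': [0, 1]
After 'neg': [0, -1]
After 'dup': [0, -1, -1]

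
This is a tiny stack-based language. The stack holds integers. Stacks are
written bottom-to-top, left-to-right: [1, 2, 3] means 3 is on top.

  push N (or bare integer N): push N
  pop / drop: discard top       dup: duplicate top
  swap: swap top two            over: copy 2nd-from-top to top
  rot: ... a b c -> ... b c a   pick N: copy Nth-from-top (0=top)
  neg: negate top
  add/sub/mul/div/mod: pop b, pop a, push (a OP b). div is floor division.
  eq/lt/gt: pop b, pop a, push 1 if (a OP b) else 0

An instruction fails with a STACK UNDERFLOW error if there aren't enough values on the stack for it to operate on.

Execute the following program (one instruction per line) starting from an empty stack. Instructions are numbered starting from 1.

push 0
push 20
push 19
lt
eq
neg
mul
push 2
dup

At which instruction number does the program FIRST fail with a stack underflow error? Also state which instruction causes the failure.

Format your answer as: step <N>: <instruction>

Step 1 ('push 0'): stack = [0], depth = 1
Step 2 ('push 20'): stack = [0, 20], depth = 2
Step 3 ('push 19'): stack = [0, 20, 19], depth = 3
Step 4 ('lt'): stack = [0, 0], depth = 2
Step 5 ('eq'): stack = [1], depth = 1
Step 6 ('neg'): stack = [-1], depth = 1
Step 7 ('mul'): needs 2 value(s) but depth is 1 — STACK UNDERFLOW

Answer: step 7: mul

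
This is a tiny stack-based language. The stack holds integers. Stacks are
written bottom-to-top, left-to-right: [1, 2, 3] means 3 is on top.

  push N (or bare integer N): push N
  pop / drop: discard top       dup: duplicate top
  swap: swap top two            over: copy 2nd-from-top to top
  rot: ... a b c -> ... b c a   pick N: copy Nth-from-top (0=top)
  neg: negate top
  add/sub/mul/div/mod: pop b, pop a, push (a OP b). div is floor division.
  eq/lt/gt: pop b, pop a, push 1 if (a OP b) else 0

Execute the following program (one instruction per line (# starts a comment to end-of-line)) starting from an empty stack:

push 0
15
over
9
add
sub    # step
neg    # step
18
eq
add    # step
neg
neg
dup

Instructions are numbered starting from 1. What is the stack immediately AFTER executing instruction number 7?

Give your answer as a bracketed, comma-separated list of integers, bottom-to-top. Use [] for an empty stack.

Step 1 ('push 0'): [0]
Step 2 ('15'): [0, 15]
Step 3 ('over'): [0, 15, 0]
Step 4 ('9'): [0, 15, 0, 9]
Step 5 ('add'): [0, 15, 9]
Step 6 ('sub'): [0, 6]
Step 7 ('neg'): [0, -6]

Answer: [0, -6]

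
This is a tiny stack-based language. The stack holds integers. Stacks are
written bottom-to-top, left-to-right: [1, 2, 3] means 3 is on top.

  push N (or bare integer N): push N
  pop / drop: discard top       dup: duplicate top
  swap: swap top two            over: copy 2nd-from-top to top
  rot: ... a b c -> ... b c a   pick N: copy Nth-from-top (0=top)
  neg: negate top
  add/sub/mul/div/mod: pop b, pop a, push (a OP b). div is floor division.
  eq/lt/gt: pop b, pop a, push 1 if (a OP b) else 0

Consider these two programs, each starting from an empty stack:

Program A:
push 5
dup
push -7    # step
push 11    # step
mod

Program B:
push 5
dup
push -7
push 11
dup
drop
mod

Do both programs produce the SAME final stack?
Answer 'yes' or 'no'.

Program A trace:
  After 'push 5': [5]
  After 'dup': [5, 5]
  After 'push -7': [5, 5, -7]
  After 'push 11': [5, 5, -7, 11]
  After 'mod': [5, 5, 4]
Program A final stack: [5, 5, 4]

Program B trace:
  After 'push 5': [5]
  After 'dup': [5, 5]
  After 'push -7': [5, 5, -7]
  After 'push 11': [5, 5, -7, 11]
  After 'dup': [5, 5, -7, 11, 11]
  After 'drop': [5, 5, -7, 11]
  After 'mod': [5, 5, 4]
Program B final stack: [5, 5, 4]
Same: yes

Answer: yes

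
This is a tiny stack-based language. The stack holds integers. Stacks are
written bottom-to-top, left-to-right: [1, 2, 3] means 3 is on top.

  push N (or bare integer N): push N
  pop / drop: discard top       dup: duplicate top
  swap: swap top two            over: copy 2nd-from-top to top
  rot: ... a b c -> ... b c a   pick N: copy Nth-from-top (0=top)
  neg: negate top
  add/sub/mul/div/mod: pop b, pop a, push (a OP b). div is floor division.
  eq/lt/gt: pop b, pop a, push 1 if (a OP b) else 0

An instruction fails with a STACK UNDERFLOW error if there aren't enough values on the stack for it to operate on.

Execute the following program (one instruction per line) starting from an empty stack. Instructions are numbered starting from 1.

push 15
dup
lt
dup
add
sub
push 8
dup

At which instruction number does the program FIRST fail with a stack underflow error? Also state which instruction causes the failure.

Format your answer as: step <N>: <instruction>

Step 1 ('push 15'): stack = [15], depth = 1
Step 2 ('dup'): stack = [15, 15], depth = 2
Step 3 ('lt'): stack = [0], depth = 1
Step 4 ('dup'): stack = [0, 0], depth = 2
Step 5 ('add'): stack = [0], depth = 1
Step 6 ('sub'): needs 2 value(s) but depth is 1 — STACK UNDERFLOW

Answer: step 6: sub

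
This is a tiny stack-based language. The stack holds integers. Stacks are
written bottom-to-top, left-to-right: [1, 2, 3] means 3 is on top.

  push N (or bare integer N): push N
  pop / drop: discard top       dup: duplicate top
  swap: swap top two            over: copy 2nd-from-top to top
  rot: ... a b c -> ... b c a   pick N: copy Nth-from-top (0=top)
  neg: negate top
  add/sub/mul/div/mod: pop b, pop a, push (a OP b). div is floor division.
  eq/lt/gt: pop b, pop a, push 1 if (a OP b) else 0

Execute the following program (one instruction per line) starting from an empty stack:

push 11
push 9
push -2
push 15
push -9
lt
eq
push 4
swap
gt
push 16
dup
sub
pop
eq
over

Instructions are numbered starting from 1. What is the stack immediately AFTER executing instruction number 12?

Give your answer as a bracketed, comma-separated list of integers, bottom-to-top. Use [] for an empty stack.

Step 1 ('push 11'): [11]
Step 2 ('push 9'): [11, 9]
Step 3 ('push -2'): [11, 9, -2]
Step 4 ('push 15'): [11, 9, -2, 15]
Step 5 ('push -9'): [11, 9, -2, 15, -9]
Step 6 ('lt'): [11, 9, -2, 0]
Step 7 ('eq'): [11, 9, 0]
Step 8 ('push 4'): [11, 9, 0, 4]
Step 9 ('swap'): [11, 9, 4, 0]
Step 10 ('gt'): [11, 9, 1]
Step 11 ('push 16'): [11, 9, 1, 16]
Step 12 ('dup'): [11, 9, 1, 16, 16]

Answer: [11, 9, 1, 16, 16]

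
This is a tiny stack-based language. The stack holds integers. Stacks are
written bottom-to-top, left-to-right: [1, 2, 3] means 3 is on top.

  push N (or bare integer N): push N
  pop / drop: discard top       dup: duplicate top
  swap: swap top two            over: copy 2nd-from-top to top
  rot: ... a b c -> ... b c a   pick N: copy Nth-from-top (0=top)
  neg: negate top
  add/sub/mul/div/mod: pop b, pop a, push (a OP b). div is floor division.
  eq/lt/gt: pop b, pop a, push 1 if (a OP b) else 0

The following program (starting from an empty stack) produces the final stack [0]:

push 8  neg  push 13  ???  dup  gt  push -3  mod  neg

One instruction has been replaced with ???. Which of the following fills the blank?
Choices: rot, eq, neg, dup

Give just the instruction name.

Answer: eq

Derivation:
Stack before ???: [-8, 13]
Stack after ???:  [0]
Checking each choice:
  rot: stack underflow (need 3, have 2)
  eq: MATCH
  neg: produces [-8, 0]
  dup: produces [-8, 13, 0]


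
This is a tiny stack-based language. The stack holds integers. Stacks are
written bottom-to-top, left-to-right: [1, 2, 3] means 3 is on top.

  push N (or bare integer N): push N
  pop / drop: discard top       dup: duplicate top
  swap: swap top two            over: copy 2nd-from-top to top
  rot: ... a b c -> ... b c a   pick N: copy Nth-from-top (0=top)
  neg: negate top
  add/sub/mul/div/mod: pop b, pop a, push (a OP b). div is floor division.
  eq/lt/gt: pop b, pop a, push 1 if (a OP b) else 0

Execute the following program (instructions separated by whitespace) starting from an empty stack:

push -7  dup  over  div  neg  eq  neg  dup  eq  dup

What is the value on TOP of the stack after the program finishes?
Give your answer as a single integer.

Answer: 1

Derivation:
After 'push -7': [-7]
After 'dup': [-7, -7]
After 'over': [-7, -7, -7]
After 'div': [-7, 1]
After 'neg': [-7, -1]
After 'eq': [0]
After 'neg': [0]
After 'dup': [0, 0]
After 'eq': [1]
After 'dup': [1, 1]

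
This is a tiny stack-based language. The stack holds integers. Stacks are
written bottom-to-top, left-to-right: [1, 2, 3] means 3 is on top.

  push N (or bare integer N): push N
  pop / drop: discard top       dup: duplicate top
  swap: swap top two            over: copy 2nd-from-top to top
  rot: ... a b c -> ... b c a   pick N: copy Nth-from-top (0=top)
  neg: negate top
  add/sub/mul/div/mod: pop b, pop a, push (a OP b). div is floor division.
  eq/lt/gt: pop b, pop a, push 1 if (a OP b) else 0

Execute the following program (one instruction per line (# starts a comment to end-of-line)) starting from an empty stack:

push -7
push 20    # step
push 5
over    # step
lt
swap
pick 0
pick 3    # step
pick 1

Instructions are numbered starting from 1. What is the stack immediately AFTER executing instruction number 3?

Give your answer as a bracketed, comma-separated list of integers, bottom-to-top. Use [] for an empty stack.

Step 1 ('push -7'): [-7]
Step 2 ('push 20'): [-7, 20]
Step 3 ('push 5'): [-7, 20, 5]

Answer: [-7, 20, 5]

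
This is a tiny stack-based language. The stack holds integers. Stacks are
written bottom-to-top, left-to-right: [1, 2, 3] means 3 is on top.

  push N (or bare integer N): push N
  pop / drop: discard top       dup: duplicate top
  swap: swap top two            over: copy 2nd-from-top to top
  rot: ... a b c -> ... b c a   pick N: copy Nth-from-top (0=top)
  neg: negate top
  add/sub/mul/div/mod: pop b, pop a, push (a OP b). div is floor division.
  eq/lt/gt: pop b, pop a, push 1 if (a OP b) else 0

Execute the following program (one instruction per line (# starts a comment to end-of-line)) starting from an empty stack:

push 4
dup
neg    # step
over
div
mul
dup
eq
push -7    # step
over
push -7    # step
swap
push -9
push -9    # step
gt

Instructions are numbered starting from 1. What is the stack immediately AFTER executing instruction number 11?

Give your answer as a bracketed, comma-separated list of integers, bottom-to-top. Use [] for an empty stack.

Answer: [1, -7, 1, -7]

Derivation:
Step 1 ('push 4'): [4]
Step 2 ('dup'): [4, 4]
Step 3 ('neg'): [4, -4]
Step 4 ('over'): [4, -4, 4]
Step 5 ('div'): [4, -1]
Step 6 ('mul'): [-4]
Step 7 ('dup'): [-4, -4]
Step 8 ('eq'): [1]
Step 9 ('push -7'): [1, -7]
Step 10 ('over'): [1, -7, 1]
Step 11 ('push -7'): [1, -7, 1, -7]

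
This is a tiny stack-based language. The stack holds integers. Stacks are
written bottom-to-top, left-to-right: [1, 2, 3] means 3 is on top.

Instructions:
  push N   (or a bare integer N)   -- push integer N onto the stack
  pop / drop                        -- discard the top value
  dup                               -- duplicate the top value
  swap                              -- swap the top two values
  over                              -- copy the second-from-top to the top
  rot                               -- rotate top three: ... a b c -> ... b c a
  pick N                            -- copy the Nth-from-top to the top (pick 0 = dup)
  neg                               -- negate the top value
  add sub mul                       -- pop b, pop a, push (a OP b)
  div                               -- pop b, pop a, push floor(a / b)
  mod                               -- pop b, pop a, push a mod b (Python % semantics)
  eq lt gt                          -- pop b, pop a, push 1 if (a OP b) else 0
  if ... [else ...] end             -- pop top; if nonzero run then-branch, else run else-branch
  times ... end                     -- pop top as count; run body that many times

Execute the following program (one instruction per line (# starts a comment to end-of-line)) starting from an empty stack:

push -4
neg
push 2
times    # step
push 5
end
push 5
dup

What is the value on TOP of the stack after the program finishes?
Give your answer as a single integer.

Answer: 5

Derivation:
After 'push -4': [-4]
After 'neg': [4]
After 'push 2': [4, 2]
After 'times': [4]
After 'push 5': [4, 5]
After 'push 5': [4, 5, 5]
After 'push 5': [4, 5, 5, 5]
After 'dup': [4, 5, 5, 5, 5]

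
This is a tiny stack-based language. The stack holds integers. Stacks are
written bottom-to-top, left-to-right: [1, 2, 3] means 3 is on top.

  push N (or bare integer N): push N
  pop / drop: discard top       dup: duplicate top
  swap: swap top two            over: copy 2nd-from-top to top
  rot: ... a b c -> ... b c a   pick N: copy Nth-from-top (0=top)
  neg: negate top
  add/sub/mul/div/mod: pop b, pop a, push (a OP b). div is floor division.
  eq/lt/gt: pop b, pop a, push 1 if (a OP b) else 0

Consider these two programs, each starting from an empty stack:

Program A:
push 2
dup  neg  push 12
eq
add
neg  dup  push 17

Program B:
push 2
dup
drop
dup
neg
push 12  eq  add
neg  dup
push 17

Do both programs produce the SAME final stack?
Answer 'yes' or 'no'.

Program A trace:
  After 'push 2': [2]
  After 'dup': [2, 2]
  After 'neg': [2, -2]
  After 'push 12': [2, -2, 12]
  After 'eq': [2, 0]
  After 'add': [2]
  After 'neg': [-2]
  After 'dup': [-2, -2]
  After 'push 17': [-2, -2, 17]
Program A final stack: [-2, -2, 17]

Program B trace:
  After 'push 2': [2]
  After 'dup': [2, 2]
  After 'drop': [2]
  After 'dup': [2, 2]
  After 'neg': [2, -2]
  After 'push 12': [2, -2, 12]
  After 'eq': [2, 0]
  After 'add': [2]
  After 'neg': [-2]
  After 'dup': [-2, -2]
  After 'push 17': [-2, -2, 17]
Program B final stack: [-2, -2, 17]
Same: yes

Answer: yes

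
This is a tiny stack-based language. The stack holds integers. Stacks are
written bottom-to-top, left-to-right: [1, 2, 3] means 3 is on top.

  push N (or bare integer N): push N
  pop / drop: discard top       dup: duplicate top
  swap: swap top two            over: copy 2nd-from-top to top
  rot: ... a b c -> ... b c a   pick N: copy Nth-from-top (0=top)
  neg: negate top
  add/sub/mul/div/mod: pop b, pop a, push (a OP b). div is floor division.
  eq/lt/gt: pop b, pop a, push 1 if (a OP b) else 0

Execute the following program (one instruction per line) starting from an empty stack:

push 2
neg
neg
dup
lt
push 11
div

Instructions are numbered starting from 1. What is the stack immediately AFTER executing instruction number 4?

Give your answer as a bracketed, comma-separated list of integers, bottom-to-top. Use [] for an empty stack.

Step 1 ('push 2'): [2]
Step 2 ('neg'): [-2]
Step 3 ('neg'): [2]
Step 4 ('dup'): [2, 2]

Answer: [2, 2]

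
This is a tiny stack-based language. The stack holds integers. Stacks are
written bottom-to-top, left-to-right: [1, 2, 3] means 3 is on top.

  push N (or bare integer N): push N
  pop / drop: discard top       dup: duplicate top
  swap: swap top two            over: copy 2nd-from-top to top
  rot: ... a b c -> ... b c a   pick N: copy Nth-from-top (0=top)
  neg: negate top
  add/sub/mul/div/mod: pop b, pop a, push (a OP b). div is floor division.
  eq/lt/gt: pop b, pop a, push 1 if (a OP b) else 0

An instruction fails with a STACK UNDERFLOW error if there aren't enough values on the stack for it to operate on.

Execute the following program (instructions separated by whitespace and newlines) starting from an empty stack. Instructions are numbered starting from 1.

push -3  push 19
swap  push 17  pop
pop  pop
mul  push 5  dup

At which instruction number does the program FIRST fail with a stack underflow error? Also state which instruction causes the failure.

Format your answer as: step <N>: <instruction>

Answer: step 8: mul

Derivation:
Step 1 ('push -3'): stack = [-3], depth = 1
Step 2 ('push 19'): stack = [-3, 19], depth = 2
Step 3 ('swap'): stack = [19, -3], depth = 2
Step 4 ('push 17'): stack = [19, -3, 17], depth = 3
Step 5 ('pop'): stack = [19, -3], depth = 2
Step 6 ('pop'): stack = [19], depth = 1
Step 7 ('pop'): stack = [], depth = 0
Step 8 ('mul'): needs 2 value(s) but depth is 0 — STACK UNDERFLOW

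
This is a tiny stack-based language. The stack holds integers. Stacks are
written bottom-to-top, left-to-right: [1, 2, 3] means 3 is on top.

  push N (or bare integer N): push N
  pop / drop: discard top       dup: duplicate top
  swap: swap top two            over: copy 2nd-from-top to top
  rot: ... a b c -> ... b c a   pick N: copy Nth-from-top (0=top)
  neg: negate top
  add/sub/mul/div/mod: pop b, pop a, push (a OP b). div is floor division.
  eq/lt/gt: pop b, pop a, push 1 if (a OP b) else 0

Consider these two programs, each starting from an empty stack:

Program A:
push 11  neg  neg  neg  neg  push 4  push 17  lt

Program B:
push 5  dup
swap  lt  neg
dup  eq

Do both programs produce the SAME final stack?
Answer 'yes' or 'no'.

Answer: no

Derivation:
Program A trace:
  After 'push 11': [11]
  After 'neg': [-11]
  After 'neg': [11]
  After 'neg': [-11]
  After 'neg': [11]
  After 'push 4': [11, 4]
  After 'push 17': [11, 4, 17]
  After 'lt': [11, 1]
Program A final stack: [11, 1]

Program B trace:
  After 'push 5': [5]
  After 'dup': [5, 5]
  After 'swap': [5, 5]
  After 'lt': [0]
  After 'neg': [0]
  After 'dup': [0, 0]
  After 'eq': [1]
Program B final stack: [1]
Same: no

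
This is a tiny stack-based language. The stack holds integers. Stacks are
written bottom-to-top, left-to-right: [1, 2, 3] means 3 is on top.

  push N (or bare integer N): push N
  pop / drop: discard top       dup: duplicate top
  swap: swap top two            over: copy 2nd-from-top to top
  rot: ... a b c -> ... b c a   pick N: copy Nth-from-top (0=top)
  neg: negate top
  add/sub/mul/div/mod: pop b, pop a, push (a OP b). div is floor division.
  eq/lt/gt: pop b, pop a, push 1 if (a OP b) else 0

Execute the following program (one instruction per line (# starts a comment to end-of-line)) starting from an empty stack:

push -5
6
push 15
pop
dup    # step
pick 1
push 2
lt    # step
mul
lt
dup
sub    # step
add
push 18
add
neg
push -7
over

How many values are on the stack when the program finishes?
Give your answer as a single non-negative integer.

Answer: 3

Derivation:
After 'push -5': stack = [-5] (depth 1)
After 'push 6': stack = [-5, 6] (depth 2)
After 'push 15': stack = [-5, 6, 15] (depth 3)
After 'pop': stack = [-5, 6] (depth 2)
After 'dup': stack = [-5, 6, 6] (depth 3)
After 'pick 1': stack = [-5, 6, 6, 6] (depth 4)
After 'push 2': stack = [-5, 6, 6, 6, 2] (depth 5)
After 'lt': stack = [-5, 6, 6, 0] (depth 4)
After 'mul': stack = [-5, 6, 0] (depth 3)
After 'lt': stack = [-5, 0] (depth 2)
After 'dup': stack = [-5, 0, 0] (depth 3)
After 'sub': stack = [-5, 0] (depth 2)
After 'add': stack = [-5] (depth 1)
After 'push 18': stack = [-5, 18] (depth 2)
After 'add': stack = [13] (depth 1)
After 'neg': stack = [-13] (depth 1)
After 'push -7': stack = [-13, -7] (depth 2)
After 'over': stack = [-13, -7, -13] (depth 3)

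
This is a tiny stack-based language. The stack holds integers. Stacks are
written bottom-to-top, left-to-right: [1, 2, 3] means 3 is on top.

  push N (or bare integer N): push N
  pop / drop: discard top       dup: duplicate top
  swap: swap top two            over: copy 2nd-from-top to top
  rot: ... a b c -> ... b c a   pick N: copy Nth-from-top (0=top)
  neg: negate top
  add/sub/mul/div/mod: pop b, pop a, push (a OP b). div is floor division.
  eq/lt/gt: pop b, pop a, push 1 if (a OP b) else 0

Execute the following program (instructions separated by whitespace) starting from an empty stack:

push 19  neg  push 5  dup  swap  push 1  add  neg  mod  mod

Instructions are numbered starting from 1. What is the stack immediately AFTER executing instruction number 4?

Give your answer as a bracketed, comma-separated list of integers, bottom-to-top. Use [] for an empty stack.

Answer: [-19, 5, 5]

Derivation:
Step 1 ('push 19'): [19]
Step 2 ('neg'): [-19]
Step 3 ('push 5'): [-19, 5]
Step 4 ('dup'): [-19, 5, 5]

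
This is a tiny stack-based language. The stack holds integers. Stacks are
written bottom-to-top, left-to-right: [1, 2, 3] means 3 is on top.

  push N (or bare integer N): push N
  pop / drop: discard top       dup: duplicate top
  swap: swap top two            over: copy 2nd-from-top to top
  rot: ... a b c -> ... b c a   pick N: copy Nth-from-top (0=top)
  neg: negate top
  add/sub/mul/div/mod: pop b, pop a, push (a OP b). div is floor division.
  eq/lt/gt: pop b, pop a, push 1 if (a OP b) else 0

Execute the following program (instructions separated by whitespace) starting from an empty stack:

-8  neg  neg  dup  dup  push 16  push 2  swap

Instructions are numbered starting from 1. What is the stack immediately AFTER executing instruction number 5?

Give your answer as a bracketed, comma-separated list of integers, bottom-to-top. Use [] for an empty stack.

Step 1 ('-8'): [-8]
Step 2 ('neg'): [8]
Step 3 ('neg'): [-8]
Step 4 ('dup'): [-8, -8]
Step 5 ('dup'): [-8, -8, -8]

Answer: [-8, -8, -8]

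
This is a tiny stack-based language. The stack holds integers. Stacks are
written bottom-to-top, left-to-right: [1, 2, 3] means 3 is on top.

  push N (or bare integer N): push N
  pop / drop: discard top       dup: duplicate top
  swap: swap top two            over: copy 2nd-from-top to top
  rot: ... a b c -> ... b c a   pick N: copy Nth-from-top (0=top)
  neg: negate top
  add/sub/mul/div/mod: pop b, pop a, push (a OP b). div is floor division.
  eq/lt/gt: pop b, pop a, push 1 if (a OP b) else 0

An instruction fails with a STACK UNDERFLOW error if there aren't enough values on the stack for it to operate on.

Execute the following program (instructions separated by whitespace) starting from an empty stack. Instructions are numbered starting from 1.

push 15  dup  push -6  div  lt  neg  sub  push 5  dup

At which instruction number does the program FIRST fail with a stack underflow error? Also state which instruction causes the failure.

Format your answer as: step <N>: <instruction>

Answer: step 7: sub

Derivation:
Step 1 ('push 15'): stack = [15], depth = 1
Step 2 ('dup'): stack = [15, 15], depth = 2
Step 3 ('push -6'): stack = [15, 15, -6], depth = 3
Step 4 ('div'): stack = [15, -3], depth = 2
Step 5 ('lt'): stack = [0], depth = 1
Step 6 ('neg'): stack = [0], depth = 1
Step 7 ('sub'): needs 2 value(s) but depth is 1 — STACK UNDERFLOW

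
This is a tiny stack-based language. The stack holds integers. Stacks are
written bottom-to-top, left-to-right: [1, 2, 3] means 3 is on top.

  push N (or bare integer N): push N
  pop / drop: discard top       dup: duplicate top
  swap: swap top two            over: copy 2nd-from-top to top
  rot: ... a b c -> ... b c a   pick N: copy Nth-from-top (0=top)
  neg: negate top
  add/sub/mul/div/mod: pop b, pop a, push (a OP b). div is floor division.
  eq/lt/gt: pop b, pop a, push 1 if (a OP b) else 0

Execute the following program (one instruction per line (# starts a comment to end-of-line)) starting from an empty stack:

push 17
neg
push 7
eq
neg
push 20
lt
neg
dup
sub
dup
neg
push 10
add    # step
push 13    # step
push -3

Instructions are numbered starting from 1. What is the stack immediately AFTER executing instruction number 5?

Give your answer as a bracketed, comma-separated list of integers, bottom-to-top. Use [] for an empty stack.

Answer: [0]

Derivation:
Step 1 ('push 17'): [17]
Step 2 ('neg'): [-17]
Step 3 ('push 7'): [-17, 7]
Step 4 ('eq'): [0]
Step 5 ('neg'): [0]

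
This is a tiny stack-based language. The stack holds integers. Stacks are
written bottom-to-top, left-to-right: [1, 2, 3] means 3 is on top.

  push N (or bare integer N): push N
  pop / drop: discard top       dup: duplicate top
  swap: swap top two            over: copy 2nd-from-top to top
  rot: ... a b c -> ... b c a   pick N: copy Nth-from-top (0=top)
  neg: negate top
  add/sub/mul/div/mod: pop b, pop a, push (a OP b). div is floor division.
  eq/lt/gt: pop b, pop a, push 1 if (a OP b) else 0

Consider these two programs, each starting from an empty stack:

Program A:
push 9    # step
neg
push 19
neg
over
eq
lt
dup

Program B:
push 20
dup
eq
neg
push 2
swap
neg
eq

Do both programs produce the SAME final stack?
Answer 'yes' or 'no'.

Answer: no

Derivation:
Program A trace:
  After 'push 9': [9]
  After 'neg': [-9]
  After 'push 19': [-9, 19]
  After 'neg': [-9, -19]
  After 'over': [-9, -19, -9]
  After 'eq': [-9, 0]
  After 'lt': [1]
  After 'dup': [1, 1]
Program A final stack: [1, 1]

Program B trace:
  After 'push 20': [20]
  After 'dup': [20, 20]
  After 'eq': [1]
  After 'neg': [-1]
  After 'push 2': [-1, 2]
  After 'swap': [2, -1]
  After 'neg': [2, 1]
  After 'eq': [0]
Program B final stack: [0]
Same: no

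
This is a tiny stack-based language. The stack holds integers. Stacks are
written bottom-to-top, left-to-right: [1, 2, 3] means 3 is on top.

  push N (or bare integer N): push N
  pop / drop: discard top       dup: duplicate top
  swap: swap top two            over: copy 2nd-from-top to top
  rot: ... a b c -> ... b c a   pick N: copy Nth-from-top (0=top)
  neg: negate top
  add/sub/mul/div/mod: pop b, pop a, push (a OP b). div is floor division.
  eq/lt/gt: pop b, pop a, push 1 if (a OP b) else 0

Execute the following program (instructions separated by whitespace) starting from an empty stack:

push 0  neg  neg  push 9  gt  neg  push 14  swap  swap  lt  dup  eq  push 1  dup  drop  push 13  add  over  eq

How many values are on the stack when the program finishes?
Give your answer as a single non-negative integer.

After 'push 0': stack = [0] (depth 1)
After 'neg': stack = [0] (depth 1)
After 'neg': stack = [0] (depth 1)
After 'push 9': stack = [0, 9] (depth 2)
After 'gt': stack = [0] (depth 1)
After 'neg': stack = [0] (depth 1)
After 'push 14': stack = [0, 14] (depth 2)
After 'swap': stack = [14, 0] (depth 2)
After 'swap': stack = [0, 14] (depth 2)
After 'lt': stack = [1] (depth 1)
After 'dup': stack = [1, 1] (depth 2)
After 'eq': stack = [1] (depth 1)
After 'push 1': stack = [1, 1] (depth 2)
After 'dup': stack = [1, 1, 1] (depth 3)
After 'drop': stack = [1, 1] (depth 2)
After 'push 13': stack = [1, 1, 13] (depth 3)
After 'add': stack = [1, 14] (depth 2)
After 'over': stack = [1, 14, 1] (depth 3)
After 'eq': stack = [1, 0] (depth 2)

Answer: 2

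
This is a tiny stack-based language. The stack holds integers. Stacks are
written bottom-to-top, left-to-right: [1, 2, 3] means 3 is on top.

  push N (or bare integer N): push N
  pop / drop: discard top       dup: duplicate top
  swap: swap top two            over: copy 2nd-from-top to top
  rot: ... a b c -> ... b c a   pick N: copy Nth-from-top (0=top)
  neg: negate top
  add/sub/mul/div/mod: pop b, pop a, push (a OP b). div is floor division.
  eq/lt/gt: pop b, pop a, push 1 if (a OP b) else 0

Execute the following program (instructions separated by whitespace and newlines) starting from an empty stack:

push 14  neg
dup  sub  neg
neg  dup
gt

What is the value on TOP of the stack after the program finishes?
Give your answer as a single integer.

After 'push 14': [14]
After 'neg': [-14]
After 'dup': [-14, -14]
After 'sub': [0]
After 'neg': [0]
After 'neg': [0]
After 'dup': [0, 0]
After 'gt': [0]

Answer: 0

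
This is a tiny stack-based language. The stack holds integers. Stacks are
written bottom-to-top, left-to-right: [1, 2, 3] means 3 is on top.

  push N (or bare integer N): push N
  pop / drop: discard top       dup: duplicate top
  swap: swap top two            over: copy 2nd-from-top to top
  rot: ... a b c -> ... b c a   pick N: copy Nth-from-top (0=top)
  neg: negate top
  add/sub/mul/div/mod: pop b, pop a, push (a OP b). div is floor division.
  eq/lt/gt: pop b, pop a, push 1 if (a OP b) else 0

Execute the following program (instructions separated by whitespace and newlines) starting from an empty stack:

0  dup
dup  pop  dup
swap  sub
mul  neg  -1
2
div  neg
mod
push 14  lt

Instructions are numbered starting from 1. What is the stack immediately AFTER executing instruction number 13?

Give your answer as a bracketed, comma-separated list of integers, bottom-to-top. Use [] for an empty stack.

Answer: [0, 1]

Derivation:
Step 1 ('0'): [0]
Step 2 ('dup'): [0, 0]
Step 3 ('dup'): [0, 0, 0]
Step 4 ('pop'): [0, 0]
Step 5 ('dup'): [0, 0, 0]
Step 6 ('swap'): [0, 0, 0]
Step 7 ('sub'): [0, 0]
Step 8 ('mul'): [0]
Step 9 ('neg'): [0]
Step 10 ('-1'): [0, -1]
Step 11 ('2'): [0, -1, 2]
Step 12 ('div'): [0, -1]
Step 13 ('neg'): [0, 1]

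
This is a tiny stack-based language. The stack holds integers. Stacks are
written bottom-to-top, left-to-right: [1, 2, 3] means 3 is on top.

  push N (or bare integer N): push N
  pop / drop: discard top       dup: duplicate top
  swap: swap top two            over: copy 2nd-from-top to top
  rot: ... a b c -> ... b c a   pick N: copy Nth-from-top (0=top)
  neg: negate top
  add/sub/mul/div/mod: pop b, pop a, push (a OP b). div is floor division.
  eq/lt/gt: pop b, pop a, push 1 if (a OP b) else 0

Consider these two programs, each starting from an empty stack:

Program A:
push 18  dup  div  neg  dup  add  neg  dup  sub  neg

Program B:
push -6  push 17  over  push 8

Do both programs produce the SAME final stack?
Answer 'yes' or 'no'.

Answer: no

Derivation:
Program A trace:
  After 'push 18': [18]
  After 'dup': [18, 18]
  After 'div': [1]
  After 'neg': [-1]
  After 'dup': [-1, -1]
  After 'add': [-2]
  After 'neg': [2]
  After 'dup': [2, 2]
  After 'sub': [0]
  After 'neg': [0]
Program A final stack: [0]

Program B trace:
  After 'push -6': [-6]
  After 'push 17': [-6, 17]
  After 'over': [-6, 17, -6]
  After 'push 8': [-6, 17, -6, 8]
Program B final stack: [-6, 17, -6, 8]
Same: no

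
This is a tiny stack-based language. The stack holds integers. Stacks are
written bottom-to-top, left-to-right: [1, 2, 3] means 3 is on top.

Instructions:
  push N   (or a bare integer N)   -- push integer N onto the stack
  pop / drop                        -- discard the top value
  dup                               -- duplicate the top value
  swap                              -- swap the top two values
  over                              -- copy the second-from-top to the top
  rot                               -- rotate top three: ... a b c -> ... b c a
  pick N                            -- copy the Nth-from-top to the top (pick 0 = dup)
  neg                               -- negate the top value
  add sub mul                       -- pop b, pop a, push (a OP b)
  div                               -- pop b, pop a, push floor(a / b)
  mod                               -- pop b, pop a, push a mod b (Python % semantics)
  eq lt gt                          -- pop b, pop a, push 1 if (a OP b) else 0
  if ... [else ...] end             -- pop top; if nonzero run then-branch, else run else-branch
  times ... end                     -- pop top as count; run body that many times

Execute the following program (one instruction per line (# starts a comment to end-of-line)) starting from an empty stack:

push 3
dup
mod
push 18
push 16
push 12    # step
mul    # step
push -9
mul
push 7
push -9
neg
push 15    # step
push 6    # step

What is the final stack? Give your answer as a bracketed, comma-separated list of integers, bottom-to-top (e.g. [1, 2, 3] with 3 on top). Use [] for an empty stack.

Answer: [0, 18, -1728, 7, 9, 15, 6]

Derivation:
After 'push 3': [3]
After 'dup': [3, 3]
After 'mod': [0]
After 'push 18': [0, 18]
After 'push 16': [0, 18, 16]
After 'push 12': [0, 18, 16, 12]
After 'mul': [0, 18, 192]
After 'push -9': [0, 18, 192, -9]
After 'mul': [0, 18, -1728]
After 'push 7': [0, 18, -1728, 7]
After 'push -9': [0, 18, -1728, 7, -9]
After 'neg': [0, 18, -1728, 7, 9]
After 'push 15': [0, 18, -1728, 7, 9, 15]
After 'push 6': [0, 18, -1728, 7, 9, 15, 6]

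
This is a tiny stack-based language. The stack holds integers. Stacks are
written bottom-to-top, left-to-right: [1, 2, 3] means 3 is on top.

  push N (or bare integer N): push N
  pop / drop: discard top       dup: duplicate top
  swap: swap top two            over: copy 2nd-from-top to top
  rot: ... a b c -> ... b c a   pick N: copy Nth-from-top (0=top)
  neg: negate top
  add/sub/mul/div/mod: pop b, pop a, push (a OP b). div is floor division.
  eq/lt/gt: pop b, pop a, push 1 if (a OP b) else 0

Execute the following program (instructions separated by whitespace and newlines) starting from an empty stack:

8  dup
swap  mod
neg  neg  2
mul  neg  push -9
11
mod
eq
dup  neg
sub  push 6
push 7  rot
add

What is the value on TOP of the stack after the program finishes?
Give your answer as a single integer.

After 'push 8': [8]
After 'dup': [8, 8]
After 'swap': [8, 8]
After 'mod': [0]
After 'neg': [0]
After 'neg': [0]
After 'push 2': [0, 2]
After 'mul': [0]
After 'neg': [0]
After 'push -9': [0, -9]
After 'push 11': [0, -9, 11]
After 'mod': [0, 2]
After 'eq': [0]
After 'dup': [0, 0]
After 'neg': [0, 0]
After 'sub': [0]
After 'push 6': [0, 6]
After 'push 7': [0, 6, 7]
After 'rot': [6, 7, 0]
After 'add': [6, 7]

Answer: 7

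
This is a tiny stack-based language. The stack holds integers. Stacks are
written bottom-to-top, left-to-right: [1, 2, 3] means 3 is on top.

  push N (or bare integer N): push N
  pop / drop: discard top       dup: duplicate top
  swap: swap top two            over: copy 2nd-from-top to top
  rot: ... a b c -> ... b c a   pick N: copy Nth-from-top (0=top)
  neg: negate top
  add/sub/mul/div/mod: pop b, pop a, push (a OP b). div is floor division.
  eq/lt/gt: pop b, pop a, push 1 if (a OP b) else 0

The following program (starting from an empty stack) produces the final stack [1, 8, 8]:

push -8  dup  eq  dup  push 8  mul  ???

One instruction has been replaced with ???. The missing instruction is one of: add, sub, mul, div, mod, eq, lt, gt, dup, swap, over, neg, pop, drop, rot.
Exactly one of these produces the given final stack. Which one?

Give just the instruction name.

Answer: dup

Derivation:
Stack before ???: [1, 8]
Stack after ???:  [1, 8, 8]
The instruction that transforms [1, 8] -> [1, 8, 8] is: dup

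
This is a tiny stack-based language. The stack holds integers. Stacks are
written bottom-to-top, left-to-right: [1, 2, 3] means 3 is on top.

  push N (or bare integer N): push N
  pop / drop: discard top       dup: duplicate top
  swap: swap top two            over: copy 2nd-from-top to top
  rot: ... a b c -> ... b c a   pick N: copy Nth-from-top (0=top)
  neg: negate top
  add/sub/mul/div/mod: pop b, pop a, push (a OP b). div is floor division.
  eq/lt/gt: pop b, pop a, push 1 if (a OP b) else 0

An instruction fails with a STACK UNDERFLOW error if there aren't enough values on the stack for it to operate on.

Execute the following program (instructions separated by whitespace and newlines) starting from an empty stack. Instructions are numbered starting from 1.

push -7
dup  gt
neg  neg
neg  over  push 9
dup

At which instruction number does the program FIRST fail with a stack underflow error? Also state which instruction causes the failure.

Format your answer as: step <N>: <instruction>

Answer: step 7: over

Derivation:
Step 1 ('push -7'): stack = [-7], depth = 1
Step 2 ('dup'): stack = [-7, -7], depth = 2
Step 3 ('gt'): stack = [0], depth = 1
Step 4 ('neg'): stack = [0], depth = 1
Step 5 ('neg'): stack = [0], depth = 1
Step 6 ('neg'): stack = [0], depth = 1
Step 7 ('over'): needs 2 value(s) but depth is 1 — STACK UNDERFLOW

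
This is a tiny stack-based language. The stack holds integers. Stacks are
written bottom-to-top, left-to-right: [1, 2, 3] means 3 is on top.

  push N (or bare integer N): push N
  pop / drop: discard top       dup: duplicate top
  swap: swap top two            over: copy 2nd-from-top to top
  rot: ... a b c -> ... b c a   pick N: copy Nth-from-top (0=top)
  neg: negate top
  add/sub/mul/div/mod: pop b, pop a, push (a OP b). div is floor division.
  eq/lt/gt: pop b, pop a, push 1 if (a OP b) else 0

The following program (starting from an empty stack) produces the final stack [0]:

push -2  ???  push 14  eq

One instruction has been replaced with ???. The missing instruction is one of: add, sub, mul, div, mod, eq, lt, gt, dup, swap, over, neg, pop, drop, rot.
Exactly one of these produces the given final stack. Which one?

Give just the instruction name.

Stack before ???: [-2]
Stack after ???:  [2]
The instruction that transforms [-2] -> [2] is: neg

Answer: neg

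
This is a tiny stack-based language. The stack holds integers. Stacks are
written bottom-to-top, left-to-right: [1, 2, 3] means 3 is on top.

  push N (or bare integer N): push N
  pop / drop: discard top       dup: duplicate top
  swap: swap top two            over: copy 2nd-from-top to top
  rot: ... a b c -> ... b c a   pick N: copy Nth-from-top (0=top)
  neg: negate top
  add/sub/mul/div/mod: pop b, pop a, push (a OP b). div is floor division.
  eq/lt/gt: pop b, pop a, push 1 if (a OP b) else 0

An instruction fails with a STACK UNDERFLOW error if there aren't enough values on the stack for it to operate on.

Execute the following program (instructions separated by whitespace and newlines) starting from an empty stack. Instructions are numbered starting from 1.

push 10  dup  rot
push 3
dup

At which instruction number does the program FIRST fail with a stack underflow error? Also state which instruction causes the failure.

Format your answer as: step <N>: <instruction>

Answer: step 3: rot

Derivation:
Step 1 ('push 10'): stack = [10], depth = 1
Step 2 ('dup'): stack = [10, 10], depth = 2
Step 3 ('rot'): needs 3 value(s) but depth is 2 — STACK UNDERFLOW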